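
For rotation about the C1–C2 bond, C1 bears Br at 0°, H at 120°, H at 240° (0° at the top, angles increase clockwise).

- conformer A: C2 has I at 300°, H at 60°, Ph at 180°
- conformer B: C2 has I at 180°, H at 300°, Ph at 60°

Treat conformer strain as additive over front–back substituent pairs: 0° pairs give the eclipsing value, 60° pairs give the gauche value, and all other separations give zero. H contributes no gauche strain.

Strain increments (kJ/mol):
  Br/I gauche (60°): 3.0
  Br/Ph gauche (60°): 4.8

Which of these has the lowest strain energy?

A is staggered. Br at 0° is gauche with I at 300° (3.0). Total 3.0 kJ/mol.
B is staggered. Br at 0° is gauche with Ph at 60° (4.8). Total 4.8 kJ/mol.
A has the lowest total (3.0 kJ/mol).

A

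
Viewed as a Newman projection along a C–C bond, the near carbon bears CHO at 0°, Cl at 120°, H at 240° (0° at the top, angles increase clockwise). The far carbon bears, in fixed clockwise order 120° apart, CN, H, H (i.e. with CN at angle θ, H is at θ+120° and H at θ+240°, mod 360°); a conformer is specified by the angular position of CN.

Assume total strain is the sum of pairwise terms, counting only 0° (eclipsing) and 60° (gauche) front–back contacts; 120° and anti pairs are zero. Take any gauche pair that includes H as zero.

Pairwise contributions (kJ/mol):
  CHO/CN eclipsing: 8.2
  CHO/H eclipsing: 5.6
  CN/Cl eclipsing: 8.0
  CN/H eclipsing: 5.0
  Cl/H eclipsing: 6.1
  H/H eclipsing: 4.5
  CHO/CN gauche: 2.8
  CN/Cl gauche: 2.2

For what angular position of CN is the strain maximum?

0°

CN at 0° (eclipsed): CHO(0°)/CN(0°) eclipsed 8.2; Cl(120°)/H(120°) eclipsed 6.1; H(240°)/H(240°) eclipsed 4.5 → 18.8 kJ/mol.
CN at 60° (staggered): CHO(0°)/CN(60°) gauche 2.8; Cl(120°)/CN(60°) gauche 2.2 → 5.0 kJ/mol.
CN at 120° (eclipsed): CHO(0°)/H(0°) eclipsed 5.6; Cl(120°)/CN(120°) eclipsed 8.0; H(240°)/H(240°) eclipsed 4.5 → 18.1 kJ/mol.
CN at 180° (staggered): Cl(120°)/CN(180°) gauche 2.2 → 2.2 kJ/mol.
CN at 240° (eclipsed): CHO(0°)/H(0°) eclipsed 5.6; Cl(120°)/H(120°) eclipsed 6.1; H(240°)/CN(240°) eclipsed 5.0 → 16.7 kJ/mol.
CN at 300° (staggered): CHO(0°)/CN(300°) gauche 2.8 → 2.8 kJ/mol.
The maximum (18.8 kJ/mol) occurs with CN at 0°.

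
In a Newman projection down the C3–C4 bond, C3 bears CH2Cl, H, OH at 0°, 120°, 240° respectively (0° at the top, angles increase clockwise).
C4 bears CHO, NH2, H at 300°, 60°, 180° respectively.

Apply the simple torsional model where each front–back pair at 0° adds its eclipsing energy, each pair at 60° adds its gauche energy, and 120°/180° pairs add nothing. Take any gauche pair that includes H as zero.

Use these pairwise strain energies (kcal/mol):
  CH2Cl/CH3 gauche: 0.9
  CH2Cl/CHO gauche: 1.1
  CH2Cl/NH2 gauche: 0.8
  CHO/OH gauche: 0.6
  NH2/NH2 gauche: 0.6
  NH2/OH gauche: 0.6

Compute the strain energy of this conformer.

2.5 kcal/mol

This conformer is staggered. CH2Cl at 0° is gauche with CHO at 300° (1.1); CH2Cl at 0° is gauche with NH2 at 60° (0.8); OH at 240° is gauche with CHO at 300° (0.6). Total 2.5 kcal/mol.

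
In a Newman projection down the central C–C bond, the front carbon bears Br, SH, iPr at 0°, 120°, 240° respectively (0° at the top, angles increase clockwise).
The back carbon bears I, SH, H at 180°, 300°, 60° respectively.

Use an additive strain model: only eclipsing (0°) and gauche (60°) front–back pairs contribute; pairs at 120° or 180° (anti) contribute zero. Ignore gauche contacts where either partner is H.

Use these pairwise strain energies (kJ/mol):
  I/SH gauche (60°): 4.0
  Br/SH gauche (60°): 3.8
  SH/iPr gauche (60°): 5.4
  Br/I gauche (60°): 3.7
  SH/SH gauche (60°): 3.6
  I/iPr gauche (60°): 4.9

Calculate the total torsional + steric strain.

This conformer (staggered): Br–SH gauche, SH–I gauche, iPr–I gauche, iPr–SH gauche; 3.8 + 4.0 + 4.9 + 5.4 = 18.1 kJ/mol.

18.1 kJ/mol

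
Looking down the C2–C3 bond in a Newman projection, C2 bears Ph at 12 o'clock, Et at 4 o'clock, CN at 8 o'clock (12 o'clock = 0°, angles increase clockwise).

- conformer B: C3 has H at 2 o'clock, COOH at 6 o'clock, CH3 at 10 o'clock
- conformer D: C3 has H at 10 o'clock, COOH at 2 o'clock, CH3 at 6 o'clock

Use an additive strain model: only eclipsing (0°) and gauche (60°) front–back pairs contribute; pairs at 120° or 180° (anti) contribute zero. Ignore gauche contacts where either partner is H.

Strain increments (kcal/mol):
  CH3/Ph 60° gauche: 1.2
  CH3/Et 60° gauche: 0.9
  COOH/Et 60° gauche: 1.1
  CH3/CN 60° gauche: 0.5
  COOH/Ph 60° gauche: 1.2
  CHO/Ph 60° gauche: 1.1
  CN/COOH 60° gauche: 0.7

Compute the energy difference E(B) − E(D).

-0.2 kcal/mol

B (staggered): Ph–CH3 gauche, Et–COOH gauche, CN–COOH gauche, CN–CH3 gauche; 1.2 + 1.1 + 0.7 + 0.5 = 3.5 kcal/mol.
D (staggered): Ph–COOH gauche, Et–COOH gauche, Et–CH3 gauche, CN–CH3 gauche; 1.2 + 1.1 + 0.9 + 0.5 = 3.7 kcal/mol.
E(B) − E(D) = 3.5 − 3.7 = -0.2 kcal/mol.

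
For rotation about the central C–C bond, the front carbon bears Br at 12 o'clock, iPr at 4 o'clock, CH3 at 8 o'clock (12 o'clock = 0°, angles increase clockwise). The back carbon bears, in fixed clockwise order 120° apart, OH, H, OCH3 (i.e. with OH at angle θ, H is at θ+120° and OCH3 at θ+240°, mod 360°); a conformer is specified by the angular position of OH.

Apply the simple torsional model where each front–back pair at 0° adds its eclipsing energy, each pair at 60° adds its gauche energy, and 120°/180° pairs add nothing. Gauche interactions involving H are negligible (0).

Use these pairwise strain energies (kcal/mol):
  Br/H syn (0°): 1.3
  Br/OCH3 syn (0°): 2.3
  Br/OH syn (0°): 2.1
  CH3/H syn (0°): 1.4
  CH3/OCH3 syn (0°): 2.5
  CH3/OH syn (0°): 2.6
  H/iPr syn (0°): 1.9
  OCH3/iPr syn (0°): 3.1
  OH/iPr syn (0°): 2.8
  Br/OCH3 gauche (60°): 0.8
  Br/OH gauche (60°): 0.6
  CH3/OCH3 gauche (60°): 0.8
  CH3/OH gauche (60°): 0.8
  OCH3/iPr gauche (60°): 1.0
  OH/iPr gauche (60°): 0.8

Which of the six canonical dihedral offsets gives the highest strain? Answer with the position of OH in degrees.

240°

OH at 0° (eclipsed): Br(0°)/OH(0°) eclipsed 2.1; iPr(120°)/H(120°) eclipsed 1.9; CH3(240°)/OCH3(240°) eclipsed 2.5 → 6.5 kcal/mol.
OH at 60° (staggered): Br(0°)/OH(60°) gauche 0.6; Br(0°)/OCH3(300°) gauche 0.8; iPr(120°)/OH(60°) gauche 0.8; CH3(240°)/OCH3(300°) gauche 0.8 → 3.0 kcal/mol.
OH at 120° (eclipsed): Br(0°)/OCH3(0°) eclipsed 2.3; iPr(120°)/OH(120°) eclipsed 2.8; CH3(240°)/H(240°) eclipsed 1.4 → 6.5 kcal/mol.
OH at 180° (staggered): Br(0°)/OCH3(60°) gauche 0.8; iPr(120°)/OH(180°) gauche 0.8; iPr(120°)/OCH3(60°) gauche 1.0; CH3(240°)/OH(180°) gauche 0.8 → 3.4 kcal/mol.
OH at 240° (eclipsed): Br(0°)/H(0°) eclipsed 1.3; iPr(120°)/OCH3(120°) eclipsed 3.1; CH3(240°)/OH(240°) eclipsed 2.6 → 7.0 kcal/mol.
OH at 300° (staggered): Br(0°)/OH(300°) gauche 0.6; iPr(120°)/OCH3(180°) gauche 1.0; CH3(240°)/OH(300°) gauche 0.8; CH3(240°)/OCH3(180°) gauche 0.8 → 3.2 kcal/mol.
The maximum (7.0 kcal/mol) occurs with OH at 240°.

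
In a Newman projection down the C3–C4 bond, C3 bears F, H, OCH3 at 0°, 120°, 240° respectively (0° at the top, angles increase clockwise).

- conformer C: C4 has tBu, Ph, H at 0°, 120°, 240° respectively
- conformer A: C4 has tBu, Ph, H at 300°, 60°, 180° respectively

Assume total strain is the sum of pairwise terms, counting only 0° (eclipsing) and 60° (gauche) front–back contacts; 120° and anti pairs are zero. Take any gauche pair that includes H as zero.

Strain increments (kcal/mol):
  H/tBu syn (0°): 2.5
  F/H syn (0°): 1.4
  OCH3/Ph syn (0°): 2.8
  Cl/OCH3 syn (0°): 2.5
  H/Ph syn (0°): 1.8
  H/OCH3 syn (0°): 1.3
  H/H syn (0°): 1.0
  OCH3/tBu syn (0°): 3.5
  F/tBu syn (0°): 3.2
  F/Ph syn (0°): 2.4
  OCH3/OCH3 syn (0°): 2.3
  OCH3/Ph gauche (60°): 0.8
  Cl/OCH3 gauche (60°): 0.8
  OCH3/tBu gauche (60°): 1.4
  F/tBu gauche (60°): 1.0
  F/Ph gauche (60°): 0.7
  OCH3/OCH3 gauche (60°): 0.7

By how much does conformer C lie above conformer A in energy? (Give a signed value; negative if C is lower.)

C (eclipsed): F(0°)/tBu(0°) eclipsed 3.2; H(120°)/Ph(120°) eclipsed 1.8; OCH3(240°)/H(240°) eclipsed 1.3 → 6.3 kcal/mol.
A (staggered): F(0°)/tBu(300°) gauche 1.0; F(0°)/Ph(60°) gauche 0.7; OCH3(240°)/tBu(300°) gauche 1.4 → 3.1 kcal/mol.
E(C) − E(A) = 6.3 − 3.1 = +3.2 kcal/mol.

+3.2 kcal/mol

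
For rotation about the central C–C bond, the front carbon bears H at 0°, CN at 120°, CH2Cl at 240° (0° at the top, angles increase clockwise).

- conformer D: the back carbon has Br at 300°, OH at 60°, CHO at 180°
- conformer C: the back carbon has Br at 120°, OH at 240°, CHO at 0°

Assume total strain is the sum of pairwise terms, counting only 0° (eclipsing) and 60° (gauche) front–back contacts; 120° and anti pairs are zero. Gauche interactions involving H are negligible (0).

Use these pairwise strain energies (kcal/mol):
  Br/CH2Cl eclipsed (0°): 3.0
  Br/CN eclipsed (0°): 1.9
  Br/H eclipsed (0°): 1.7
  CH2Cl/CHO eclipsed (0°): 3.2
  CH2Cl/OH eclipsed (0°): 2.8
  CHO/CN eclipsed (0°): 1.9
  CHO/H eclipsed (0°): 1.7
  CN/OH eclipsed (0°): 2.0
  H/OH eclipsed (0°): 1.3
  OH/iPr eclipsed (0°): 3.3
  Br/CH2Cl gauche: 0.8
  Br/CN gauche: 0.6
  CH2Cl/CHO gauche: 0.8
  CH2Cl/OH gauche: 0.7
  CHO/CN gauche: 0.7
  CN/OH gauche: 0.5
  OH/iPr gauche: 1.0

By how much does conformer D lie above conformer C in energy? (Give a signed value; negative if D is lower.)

-3.6 kcal/mol

D (staggered): CN(120°)/OH(60°) gauche 0.5; CN(120°)/CHO(180°) gauche 0.7; CH2Cl(240°)/Br(300°) gauche 0.8; CH2Cl(240°)/CHO(180°) gauche 0.8 → 2.8 kcal/mol.
C (eclipsed): H(0°)/CHO(0°) eclipsed 1.7; CN(120°)/Br(120°) eclipsed 1.9; CH2Cl(240°)/OH(240°) eclipsed 2.8 → 6.4 kcal/mol.
E(D) − E(C) = 2.8 − 6.4 = -3.6 kcal/mol.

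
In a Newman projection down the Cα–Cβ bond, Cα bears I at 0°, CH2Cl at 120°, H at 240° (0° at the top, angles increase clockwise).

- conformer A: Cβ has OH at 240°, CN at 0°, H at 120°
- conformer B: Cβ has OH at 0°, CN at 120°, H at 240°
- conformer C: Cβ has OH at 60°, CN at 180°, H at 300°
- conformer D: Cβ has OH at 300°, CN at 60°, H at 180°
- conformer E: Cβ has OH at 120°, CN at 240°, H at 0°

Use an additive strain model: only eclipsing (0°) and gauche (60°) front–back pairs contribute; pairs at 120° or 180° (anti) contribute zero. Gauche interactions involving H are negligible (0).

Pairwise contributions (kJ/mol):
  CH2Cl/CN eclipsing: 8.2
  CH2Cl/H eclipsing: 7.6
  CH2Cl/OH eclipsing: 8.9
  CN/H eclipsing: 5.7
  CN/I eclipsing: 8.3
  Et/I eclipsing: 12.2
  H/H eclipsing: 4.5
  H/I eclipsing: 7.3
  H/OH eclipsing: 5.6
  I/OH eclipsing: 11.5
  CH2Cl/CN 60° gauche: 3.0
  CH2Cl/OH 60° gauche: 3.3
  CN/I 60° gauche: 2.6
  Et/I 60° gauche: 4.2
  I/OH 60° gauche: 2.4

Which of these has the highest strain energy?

A (eclipsed): I(0°)/CN(0°) eclipsed 8.3; CH2Cl(120°)/H(120°) eclipsed 7.6; H(240°)/OH(240°) eclipsed 5.6 → 21.5 kJ/mol.
B (eclipsed): I(0°)/OH(0°) eclipsed 11.5; CH2Cl(120°)/CN(120°) eclipsed 8.2; H(240°)/H(240°) eclipsed 4.5 → 24.2 kJ/mol.
C (staggered): I(0°)/OH(60°) gauche 2.4; CH2Cl(120°)/OH(60°) gauche 3.3; CH2Cl(120°)/CN(180°) gauche 3.0 → 8.7 kJ/mol.
D (staggered): I(0°)/OH(300°) gauche 2.4; I(0°)/CN(60°) gauche 2.6; CH2Cl(120°)/CN(60°) gauche 3.0 → 8.0 kJ/mol.
E (eclipsed): I(0°)/H(0°) eclipsed 7.3; CH2Cl(120°)/OH(120°) eclipsed 8.9; H(240°)/CN(240°) eclipsed 5.7 → 21.9 kJ/mol.
B has the highest total (24.2 kJ/mol).

B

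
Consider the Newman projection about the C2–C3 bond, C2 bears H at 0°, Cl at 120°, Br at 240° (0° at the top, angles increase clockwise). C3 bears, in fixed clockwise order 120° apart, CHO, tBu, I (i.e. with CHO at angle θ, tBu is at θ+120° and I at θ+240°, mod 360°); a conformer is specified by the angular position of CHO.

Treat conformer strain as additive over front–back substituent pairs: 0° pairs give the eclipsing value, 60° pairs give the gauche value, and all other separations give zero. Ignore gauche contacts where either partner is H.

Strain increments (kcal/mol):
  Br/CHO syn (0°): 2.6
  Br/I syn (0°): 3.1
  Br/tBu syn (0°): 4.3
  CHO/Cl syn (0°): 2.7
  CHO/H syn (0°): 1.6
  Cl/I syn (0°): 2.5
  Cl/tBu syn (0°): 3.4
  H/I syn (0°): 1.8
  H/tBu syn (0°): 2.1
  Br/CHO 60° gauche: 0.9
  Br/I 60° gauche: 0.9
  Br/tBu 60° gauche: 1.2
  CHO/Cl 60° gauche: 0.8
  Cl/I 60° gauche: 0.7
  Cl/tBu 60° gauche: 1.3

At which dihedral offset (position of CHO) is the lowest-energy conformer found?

CHO at 0° (eclipsed): H–CHO eclipsed, Cl–tBu eclipsed, Br–I eclipsed; 1.6 + 3.4 + 3.1 = 8.1 kcal/mol.
CHO at 60° (staggered): Cl–CHO gauche, Cl–tBu gauche, Br–tBu gauche, Br–I gauche; 0.8 + 1.3 + 1.2 + 0.9 = 4.2 kcal/mol.
CHO at 120° (eclipsed): H–I eclipsed, Cl–CHO eclipsed, Br–tBu eclipsed; 1.8 + 2.7 + 4.3 = 8.8 kcal/mol.
CHO at 180° (staggered): Cl–CHO gauche, Cl–I gauche, Br–CHO gauche, Br–tBu gauche; 0.8 + 0.7 + 0.9 + 1.2 = 3.6 kcal/mol.
CHO at 240° (eclipsed): H–tBu eclipsed, Cl–I eclipsed, Br–CHO eclipsed; 2.1 + 2.5 + 2.6 = 7.2 kcal/mol.
CHO at 300° (staggered): Cl–tBu gauche, Cl–I gauche, Br–CHO gauche, Br–I gauche; 1.3 + 0.7 + 0.9 + 0.9 = 3.8 kcal/mol.
The minimum (3.6 kcal/mol) occurs with CHO at 180°.

180°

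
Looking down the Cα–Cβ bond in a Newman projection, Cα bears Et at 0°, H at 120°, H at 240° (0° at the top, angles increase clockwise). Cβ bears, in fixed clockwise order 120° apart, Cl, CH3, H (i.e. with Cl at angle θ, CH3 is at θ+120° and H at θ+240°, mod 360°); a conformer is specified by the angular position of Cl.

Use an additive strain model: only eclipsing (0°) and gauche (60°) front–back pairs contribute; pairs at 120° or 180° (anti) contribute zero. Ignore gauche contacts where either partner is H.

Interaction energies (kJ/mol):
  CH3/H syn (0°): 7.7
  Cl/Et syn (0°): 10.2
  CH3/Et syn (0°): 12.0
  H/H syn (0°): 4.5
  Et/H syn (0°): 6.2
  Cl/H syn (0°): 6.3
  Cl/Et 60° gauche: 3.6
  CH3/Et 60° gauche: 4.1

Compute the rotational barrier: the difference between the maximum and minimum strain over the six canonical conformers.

Cl at 0° (eclipsed): Et–Cl eclipsed, H–CH3 eclipsed, H–H eclipsed; 10.2 + 7.7 + 4.5 = 22.4 kJ/mol.
Cl at 60° (staggered): Et–Cl gauche; 3.6 = 3.6 kJ/mol.
Cl at 120° (eclipsed): Et–H eclipsed, H–Cl eclipsed, H–CH3 eclipsed; 6.2 + 6.3 + 7.7 = 20.2 kJ/mol.
Cl at 180° (staggered): Et–CH3 gauche; 4.1 = 4.1 kJ/mol.
Cl at 240° (eclipsed): Et–CH3 eclipsed, H–H eclipsed, H–Cl eclipsed; 12.0 + 4.5 + 6.3 = 22.8 kJ/mol.
Cl at 300° (staggered): Et–Cl gauche, Et–CH3 gauche; 3.6 + 4.1 = 7.7 kJ/mol.
Max at 240° (22.8 kJ/mol), min at 60° (3.6 kJ/mol); barrier = 19.2 kJ/mol.

19.2 kJ/mol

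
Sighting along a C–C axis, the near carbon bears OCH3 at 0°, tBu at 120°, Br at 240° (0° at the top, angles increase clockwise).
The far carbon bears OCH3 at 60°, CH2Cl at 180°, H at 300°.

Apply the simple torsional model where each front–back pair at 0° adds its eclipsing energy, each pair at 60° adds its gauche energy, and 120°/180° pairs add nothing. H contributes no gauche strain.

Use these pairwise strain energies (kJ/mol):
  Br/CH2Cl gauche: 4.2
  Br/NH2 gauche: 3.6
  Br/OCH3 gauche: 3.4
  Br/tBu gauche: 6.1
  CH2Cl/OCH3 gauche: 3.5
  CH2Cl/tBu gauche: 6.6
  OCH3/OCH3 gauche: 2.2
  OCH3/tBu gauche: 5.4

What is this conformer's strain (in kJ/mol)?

This conformer (staggered): OCH3(0°)/OCH3(60°) gauche 2.2; tBu(120°)/OCH3(60°) gauche 5.4; tBu(120°)/CH2Cl(180°) gauche 6.6; Br(240°)/CH2Cl(180°) gauche 4.2 → 18.4 kJ/mol.

18.4 kJ/mol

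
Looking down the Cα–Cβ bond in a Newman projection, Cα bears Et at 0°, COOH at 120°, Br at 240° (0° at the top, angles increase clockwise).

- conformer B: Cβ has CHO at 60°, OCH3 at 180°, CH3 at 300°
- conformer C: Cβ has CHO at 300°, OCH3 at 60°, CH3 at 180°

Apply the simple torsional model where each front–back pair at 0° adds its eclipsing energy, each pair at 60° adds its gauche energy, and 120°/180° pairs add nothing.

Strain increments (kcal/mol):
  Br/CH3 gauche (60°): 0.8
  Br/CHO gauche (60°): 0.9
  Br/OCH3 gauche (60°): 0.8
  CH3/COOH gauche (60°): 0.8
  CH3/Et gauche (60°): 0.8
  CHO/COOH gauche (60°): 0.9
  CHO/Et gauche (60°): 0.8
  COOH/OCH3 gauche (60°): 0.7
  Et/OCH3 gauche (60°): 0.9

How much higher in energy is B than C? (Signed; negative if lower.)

-0.1 kcal/mol

B is staggered. Et at 0° is gauche with CHO at 60° (0.8); Et at 0° is gauche with CH3 at 300° (0.8); COOH at 120° is gauche with CHO at 60° (0.9); COOH at 120° is gauche with OCH3 at 180° (0.7); Br at 240° is gauche with OCH3 at 180° (0.8); Br at 240° is gauche with CH3 at 300° (0.8). Total 4.8 kcal/mol.
C is staggered. Et at 0° is gauche with CHO at 300° (0.8); Et at 0° is gauche with OCH3 at 60° (0.9); COOH at 120° is gauche with OCH3 at 60° (0.7); COOH at 120° is gauche with CH3 at 180° (0.8); Br at 240° is gauche with CHO at 300° (0.9); Br at 240° is gauche with CH3 at 180° (0.8). Total 4.9 kcal/mol.
E(B) − E(C) = 4.8 − 4.9 = -0.1 kcal/mol.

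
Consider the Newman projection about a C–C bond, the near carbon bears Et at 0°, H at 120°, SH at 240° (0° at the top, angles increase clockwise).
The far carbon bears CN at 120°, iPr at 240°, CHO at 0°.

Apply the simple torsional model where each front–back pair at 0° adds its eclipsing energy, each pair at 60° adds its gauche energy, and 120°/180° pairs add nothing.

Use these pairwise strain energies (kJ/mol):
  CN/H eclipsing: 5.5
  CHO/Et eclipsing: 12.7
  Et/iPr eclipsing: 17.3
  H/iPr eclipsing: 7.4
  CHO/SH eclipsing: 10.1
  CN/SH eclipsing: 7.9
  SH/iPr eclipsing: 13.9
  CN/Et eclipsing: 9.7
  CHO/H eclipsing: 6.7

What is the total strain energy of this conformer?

32.1 kJ/mol

This conformer (eclipsed): Et–CHO eclipsed, H–CN eclipsed, SH–iPr eclipsed; 12.7 + 5.5 + 13.9 = 32.1 kJ/mol.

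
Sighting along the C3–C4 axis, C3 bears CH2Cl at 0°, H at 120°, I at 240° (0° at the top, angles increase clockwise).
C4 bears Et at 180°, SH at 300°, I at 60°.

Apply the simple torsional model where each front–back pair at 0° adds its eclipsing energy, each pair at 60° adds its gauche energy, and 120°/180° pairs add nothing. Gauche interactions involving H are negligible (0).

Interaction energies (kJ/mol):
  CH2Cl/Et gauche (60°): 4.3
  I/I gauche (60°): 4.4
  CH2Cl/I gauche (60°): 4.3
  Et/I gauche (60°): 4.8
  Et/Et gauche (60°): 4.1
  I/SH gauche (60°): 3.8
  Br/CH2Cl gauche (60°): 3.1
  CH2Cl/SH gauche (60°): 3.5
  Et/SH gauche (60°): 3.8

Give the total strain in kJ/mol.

This conformer (staggered): CH2Cl(0°)/SH(300°) gauche 3.5; CH2Cl(0°)/I(60°) gauche 4.3; I(240°)/Et(180°) gauche 4.8; I(240°)/SH(300°) gauche 3.8 → 16.4 kJ/mol.

16.4 kJ/mol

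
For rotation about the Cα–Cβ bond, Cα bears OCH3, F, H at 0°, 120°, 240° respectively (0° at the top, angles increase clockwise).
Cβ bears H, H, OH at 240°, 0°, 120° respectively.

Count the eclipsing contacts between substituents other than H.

Non-H eclipsing pairs: F(120°)/OH(120°) — 1 interaction.

1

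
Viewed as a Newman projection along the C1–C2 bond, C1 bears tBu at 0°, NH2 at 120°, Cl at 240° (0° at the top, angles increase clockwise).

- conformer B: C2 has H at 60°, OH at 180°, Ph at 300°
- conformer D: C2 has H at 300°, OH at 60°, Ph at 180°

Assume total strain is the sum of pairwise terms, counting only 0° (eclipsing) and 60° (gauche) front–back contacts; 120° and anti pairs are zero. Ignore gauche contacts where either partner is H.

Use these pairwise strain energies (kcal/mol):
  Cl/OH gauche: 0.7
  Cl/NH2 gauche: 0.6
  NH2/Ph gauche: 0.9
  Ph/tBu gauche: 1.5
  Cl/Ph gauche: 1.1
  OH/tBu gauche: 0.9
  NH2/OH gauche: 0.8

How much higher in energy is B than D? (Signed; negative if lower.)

+0.4 kcal/mol

B (staggered): tBu(0°)/Ph(300°) gauche 1.5; NH2(120°)/OH(180°) gauche 0.8; Cl(240°)/OH(180°) gauche 0.7; Cl(240°)/Ph(300°) gauche 1.1 → 4.1 kcal/mol.
D (staggered): tBu(0°)/OH(60°) gauche 0.9; NH2(120°)/OH(60°) gauche 0.8; NH2(120°)/Ph(180°) gauche 0.9; Cl(240°)/Ph(180°) gauche 1.1 → 3.7 kcal/mol.
E(B) − E(D) = 4.1 − 3.7 = +0.4 kcal/mol.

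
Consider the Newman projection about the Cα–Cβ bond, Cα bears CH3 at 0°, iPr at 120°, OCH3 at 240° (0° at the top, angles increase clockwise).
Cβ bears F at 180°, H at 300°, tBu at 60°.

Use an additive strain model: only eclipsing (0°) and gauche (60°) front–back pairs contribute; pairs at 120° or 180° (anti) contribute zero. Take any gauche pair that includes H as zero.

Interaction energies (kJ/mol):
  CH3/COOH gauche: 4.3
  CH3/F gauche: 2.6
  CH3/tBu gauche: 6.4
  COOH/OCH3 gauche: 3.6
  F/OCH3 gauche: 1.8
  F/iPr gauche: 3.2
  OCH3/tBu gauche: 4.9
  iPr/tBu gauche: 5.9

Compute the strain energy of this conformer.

This conformer (staggered): CH3(0°)/tBu(60°) gauche 6.4; iPr(120°)/F(180°) gauche 3.2; iPr(120°)/tBu(60°) gauche 5.9; OCH3(240°)/F(180°) gauche 1.8 → 17.3 kJ/mol.

17.3 kJ/mol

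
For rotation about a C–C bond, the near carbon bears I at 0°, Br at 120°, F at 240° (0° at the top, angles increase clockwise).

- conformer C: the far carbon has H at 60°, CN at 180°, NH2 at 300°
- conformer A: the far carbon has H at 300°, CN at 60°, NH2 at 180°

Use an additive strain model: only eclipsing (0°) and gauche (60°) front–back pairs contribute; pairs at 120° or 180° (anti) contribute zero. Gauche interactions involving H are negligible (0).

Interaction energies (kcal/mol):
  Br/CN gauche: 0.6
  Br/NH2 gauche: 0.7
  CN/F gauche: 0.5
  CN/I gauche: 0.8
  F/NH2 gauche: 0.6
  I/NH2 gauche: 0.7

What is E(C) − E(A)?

-0.3 kcal/mol

C (staggered): I–NH2 gauche, Br–CN gauche, F–CN gauche, F–NH2 gauche; 0.7 + 0.6 + 0.5 + 0.6 = 2.4 kcal/mol.
A (staggered): I–CN gauche, Br–CN gauche, Br–NH2 gauche, F–NH2 gauche; 0.8 + 0.6 + 0.7 + 0.6 = 2.7 kcal/mol.
E(C) − E(A) = 2.4 − 2.7 = -0.3 kcal/mol.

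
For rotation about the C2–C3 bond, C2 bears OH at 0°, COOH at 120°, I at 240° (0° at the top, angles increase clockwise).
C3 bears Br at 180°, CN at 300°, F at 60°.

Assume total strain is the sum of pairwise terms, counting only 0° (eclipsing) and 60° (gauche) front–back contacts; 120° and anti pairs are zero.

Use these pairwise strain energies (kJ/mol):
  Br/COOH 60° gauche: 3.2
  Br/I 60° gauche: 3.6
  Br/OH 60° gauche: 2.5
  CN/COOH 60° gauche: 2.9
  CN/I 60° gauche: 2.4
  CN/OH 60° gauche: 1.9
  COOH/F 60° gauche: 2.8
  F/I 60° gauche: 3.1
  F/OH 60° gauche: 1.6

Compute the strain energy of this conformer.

This conformer (staggered): OH(0°)/CN(300°) gauche 1.9; OH(0°)/F(60°) gauche 1.6; COOH(120°)/Br(180°) gauche 3.2; COOH(120°)/F(60°) gauche 2.8; I(240°)/Br(180°) gauche 3.6; I(240°)/CN(300°) gauche 2.4 → 15.5 kJ/mol.

15.5 kJ/mol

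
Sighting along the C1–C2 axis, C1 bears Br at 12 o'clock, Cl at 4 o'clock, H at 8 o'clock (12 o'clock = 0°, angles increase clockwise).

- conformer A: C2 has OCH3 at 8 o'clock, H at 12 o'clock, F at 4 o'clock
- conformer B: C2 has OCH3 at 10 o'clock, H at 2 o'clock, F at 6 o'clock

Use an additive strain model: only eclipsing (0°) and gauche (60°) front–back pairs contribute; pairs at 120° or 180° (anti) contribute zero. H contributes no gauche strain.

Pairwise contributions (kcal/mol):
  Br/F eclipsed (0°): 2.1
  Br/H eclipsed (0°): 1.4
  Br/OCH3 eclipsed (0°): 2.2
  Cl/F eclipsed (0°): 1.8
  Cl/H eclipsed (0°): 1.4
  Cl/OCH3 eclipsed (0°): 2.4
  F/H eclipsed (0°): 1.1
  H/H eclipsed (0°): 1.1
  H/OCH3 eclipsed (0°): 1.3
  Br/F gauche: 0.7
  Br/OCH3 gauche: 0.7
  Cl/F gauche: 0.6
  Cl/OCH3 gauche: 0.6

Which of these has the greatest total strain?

A (eclipsed): Br(0°)/H(0°) eclipsed 1.4; Cl(120°)/F(120°) eclipsed 1.8; H(240°)/OCH3(240°) eclipsed 1.3 → 4.5 kcal/mol.
B (staggered): Br(0°)/OCH3(300°) gauche 0.7; Cl(120°)/F(180°) gauche 0.6 → 1.3 kcal/mol.
A has the highest total (4.5 kcal/mol).

A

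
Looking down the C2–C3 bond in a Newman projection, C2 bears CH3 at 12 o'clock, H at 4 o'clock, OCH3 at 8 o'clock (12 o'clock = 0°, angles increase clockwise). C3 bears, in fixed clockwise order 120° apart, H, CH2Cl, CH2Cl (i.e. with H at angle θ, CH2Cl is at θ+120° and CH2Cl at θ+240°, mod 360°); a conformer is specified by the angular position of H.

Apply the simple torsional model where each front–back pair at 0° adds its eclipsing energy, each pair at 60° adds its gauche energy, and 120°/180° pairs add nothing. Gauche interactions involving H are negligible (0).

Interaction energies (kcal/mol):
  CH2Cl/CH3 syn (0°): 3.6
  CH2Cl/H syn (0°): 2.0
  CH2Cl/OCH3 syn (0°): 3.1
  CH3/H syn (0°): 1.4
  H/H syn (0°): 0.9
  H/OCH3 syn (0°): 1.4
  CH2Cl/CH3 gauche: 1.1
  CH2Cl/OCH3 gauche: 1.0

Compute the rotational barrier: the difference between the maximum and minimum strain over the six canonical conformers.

5.5 kcal/mol

H at 0° (eclipsed): CH3(0°)/H(0°) eclipsed 1.4; H(120°)/CH2Cl(120°) eclipsed 2.0; OCH3(240°)/CH2Cl(240°) eclipsed 3.1 → 6.5 kcal/mol.
H at 60° (staggered): CH3(0°)/CH2Cl(300°) gauche 1.1; OCH3(240°)/CH2Cl(180°) gauche 1.0; OCH3(240°)/CH2Cl(300°) gauche 1.0 → 3.1 kcal/mol.
H at 120° (eclipsed): CH3(0°)/CH2Cl(0°) eclipsed 3.6; H(120°)/H(120°) eclipsed 0.9; OCH3(240°)/CH2Cl(240°) eclipsed 3.1 → 7.6 kcal/mol.
H at 180° (staggered): CH3(0°)/CH2Cl(300°) gauche 1.1; CH3(0°)/CH2Cl(60°) gauche 1.1; OCH3(240°)/CH2Cl(300°) gauche 1.0 → 3.2 kcal/mol.
H at 240° (eclipsed): CH3(0°)/CH2Cl(0°) eclipsed 3.6; H(120°)/CH2Cl(120°) eclipsed 2.0; OCH3(240°)/H(240°) eclipsed 1.4 → 7.0 kcal/mol.
H at 300° (staggered): CH3(0°)/CH2Cl(60°) gauche 1.1; OCH3(240°)/CH2Cl(180°) gauche 1.0 → 2.1 kcal/mol.
Max at 120° (7.6 kcal/mol), min at 300° (2.1 kcal/mol); barrier = 5.5 kcal/mol.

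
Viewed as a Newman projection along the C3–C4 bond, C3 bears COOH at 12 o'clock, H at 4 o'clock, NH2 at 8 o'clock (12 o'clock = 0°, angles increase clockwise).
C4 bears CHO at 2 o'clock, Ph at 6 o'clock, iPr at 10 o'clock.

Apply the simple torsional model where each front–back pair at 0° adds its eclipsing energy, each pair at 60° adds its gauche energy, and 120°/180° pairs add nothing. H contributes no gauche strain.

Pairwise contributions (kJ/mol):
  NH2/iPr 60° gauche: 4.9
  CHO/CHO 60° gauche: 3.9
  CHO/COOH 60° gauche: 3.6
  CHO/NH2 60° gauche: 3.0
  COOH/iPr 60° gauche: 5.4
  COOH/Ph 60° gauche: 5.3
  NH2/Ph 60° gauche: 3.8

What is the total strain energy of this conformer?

17.7 kJ/mol

This conformer (staggered): COOH–CHO gauche, COOH–iPr gauche, NH2–Ph gauche, NH2–iPr gauche; 3.6 + 5.4 + 3.8 + 4.9 = 17.7 kJ/mol.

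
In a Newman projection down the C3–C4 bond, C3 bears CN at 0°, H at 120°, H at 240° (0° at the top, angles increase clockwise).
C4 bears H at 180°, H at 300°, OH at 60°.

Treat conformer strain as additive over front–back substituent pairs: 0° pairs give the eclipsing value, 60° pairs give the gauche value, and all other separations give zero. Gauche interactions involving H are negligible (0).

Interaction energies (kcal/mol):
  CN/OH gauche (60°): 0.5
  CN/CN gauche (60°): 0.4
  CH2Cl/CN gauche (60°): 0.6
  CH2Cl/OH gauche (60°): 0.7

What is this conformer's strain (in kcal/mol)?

This conformer (staggered): CN–OH gauche; 0.5 = 0.5 kcal/mol.

0.5 kcal/mol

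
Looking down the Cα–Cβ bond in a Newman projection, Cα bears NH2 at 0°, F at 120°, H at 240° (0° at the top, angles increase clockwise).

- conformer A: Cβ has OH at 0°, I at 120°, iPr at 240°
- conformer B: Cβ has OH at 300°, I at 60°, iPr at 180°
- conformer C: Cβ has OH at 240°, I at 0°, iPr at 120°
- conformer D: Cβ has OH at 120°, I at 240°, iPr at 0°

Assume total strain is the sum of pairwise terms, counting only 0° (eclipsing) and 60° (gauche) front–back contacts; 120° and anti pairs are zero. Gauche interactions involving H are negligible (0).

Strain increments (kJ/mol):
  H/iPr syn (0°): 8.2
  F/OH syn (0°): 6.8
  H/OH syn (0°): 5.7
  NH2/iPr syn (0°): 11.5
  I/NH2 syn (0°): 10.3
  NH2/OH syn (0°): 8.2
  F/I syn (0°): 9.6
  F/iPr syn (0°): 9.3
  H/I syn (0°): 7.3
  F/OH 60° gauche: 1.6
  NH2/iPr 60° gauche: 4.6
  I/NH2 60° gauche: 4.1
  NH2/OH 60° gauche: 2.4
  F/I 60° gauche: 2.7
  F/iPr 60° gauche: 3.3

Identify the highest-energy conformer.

A

A (eclipsed): NH2–OH eclipsed, F–I eclipsed, H–iPr eclipsed; 8.2 + 9.6 + 8.2 = 26.0 kJ/mol.
B (staggered): NH2–OH gauche, NH2–I gauche, F–I gauche, F–iPr gauche; 2.4 + 4.1 + 2.7 + 3.3 = 12.5 kJ/mol.
C (eclipsed): NH2–I eclipsed, F–iPr eclipsed, H–OH eclipsed; 10.3 + 9.3 + 5.7 = 25.3 kJ/mol.
D (eclipsed): NH2–iPr eclipsed, F–OH eclipsed, H–I eclipsed; 11.5 + 6.8 + 7.3 = 25.6 kJ/mol.
A has the highest total (26.0 kJ/mol).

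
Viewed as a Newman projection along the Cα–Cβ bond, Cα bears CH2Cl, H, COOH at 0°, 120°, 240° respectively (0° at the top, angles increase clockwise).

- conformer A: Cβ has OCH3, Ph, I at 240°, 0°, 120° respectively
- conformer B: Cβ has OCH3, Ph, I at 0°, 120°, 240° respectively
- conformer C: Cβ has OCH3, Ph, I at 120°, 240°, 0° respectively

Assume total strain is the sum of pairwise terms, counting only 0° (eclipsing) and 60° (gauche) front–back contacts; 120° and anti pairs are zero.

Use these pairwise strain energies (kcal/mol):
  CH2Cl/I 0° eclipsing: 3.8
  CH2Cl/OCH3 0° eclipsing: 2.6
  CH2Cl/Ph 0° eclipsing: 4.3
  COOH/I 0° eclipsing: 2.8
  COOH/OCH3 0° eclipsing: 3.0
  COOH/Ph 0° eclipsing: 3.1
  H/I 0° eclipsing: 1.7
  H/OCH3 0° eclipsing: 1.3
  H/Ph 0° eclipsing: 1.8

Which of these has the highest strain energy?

A

A is eclipsed. CH2Cl at 0° is eclipsed with Ph at 0° (4.3); H at 120° is eclipsed with I at 120° (1.7); COOH at 240° is eclipsed with OCH3 at 240° (3.0). Total 9.0 kcal/mol.
B is eclipsed. CH2Cl at 0° is eclipsed with OCH3 at 0° (2.6); H at 120° is eclipsed with Ph at 120° (1.8); COOH at 240° is eclipsed with I at 240° (2.8). Total 7.2 kcal/mol.
C is eclipsed. CH2Cl at 0° is eclipsed with I at 0° (3.8); H at 120° is eclipsed with OCH3 at 120° (1.3); COOH at 240° is eclipsed with Ph at 240° (3.1). Total 8.2 kcal/mol.
A has the highest total (9.0 kcal/mol).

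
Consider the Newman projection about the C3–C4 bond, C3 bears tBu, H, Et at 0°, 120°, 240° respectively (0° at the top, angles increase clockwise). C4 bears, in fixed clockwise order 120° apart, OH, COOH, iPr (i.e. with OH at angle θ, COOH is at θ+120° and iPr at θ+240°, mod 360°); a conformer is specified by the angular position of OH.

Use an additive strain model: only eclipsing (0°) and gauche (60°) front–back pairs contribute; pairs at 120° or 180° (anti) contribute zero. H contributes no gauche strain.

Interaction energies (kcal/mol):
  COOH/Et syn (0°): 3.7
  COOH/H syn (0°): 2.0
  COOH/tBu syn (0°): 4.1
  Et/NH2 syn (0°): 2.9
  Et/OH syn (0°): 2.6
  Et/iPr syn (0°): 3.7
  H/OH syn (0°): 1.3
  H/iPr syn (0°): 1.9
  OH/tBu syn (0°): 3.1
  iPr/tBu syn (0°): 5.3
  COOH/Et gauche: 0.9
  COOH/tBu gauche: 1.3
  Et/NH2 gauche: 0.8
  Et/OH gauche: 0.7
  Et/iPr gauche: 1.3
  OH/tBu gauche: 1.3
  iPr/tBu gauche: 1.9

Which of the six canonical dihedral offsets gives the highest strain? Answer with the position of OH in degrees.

OH at 0° (eclipsed): tBu–OH eclipsed, H–COOH eclipsed, Et–iPr eclipsed; 3.1 + 2.0 + 3.7 = 8.8 kcal/mol.
OH at 60° (staggered): tBu–OH gauche, tBu–iPr gauche, Et–COOH gauche, Et–iPr gauche; 1.3 + 1.9 + 0.9 + 1.3 = 5.4 kcal/mol.
OH at 120° (eclipsed): tBu–iPr eclipsed, H–OH eclipsed, Et–COOH eclipsed; 5.3 + 1.3 + 3.7 = 10.3 kcal/mol.
OH at 180° (staggered): tBu–COOH gauche, tBu–iPr gauche, Et–OH gauche, Et–COOH gauche; 1.3 + 1.9 + 0.7 + 0.9 = 4.8 kcal/mol.
OH at 240° (eclipsed): tBu–COOH eclipsed, H–iPr eclipsed, Et–OH eclipsed; 4.1 + 1.9 + 2.6 = 8.6 kcal/mol.
OH at 300° (staggered): tBu–OH gauche, tBu–COOH gauche, Et–OH gauche, Et–iPr gauche; 1.3 + 1.3 + 0.7 + 1.3 = 4.6 kcal/mol.
The maximum (10.3 kcal/mol) occurs with OH at 120°.

120°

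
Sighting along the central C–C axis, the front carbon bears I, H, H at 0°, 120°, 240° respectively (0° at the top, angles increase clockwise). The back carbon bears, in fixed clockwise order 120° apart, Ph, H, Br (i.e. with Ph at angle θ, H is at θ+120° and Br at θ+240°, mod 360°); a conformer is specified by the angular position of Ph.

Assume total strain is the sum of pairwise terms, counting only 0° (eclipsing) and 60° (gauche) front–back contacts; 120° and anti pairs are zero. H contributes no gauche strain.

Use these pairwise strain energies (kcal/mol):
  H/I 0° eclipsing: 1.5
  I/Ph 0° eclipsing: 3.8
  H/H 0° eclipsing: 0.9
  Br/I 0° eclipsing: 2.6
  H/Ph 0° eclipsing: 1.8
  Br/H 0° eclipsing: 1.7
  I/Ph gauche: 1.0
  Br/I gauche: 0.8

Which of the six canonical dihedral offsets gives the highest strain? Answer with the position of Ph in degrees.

Ph at 0° is eclipsed. I at 0° is eclipsed with Ph at 0° (3.8); H at 120° is eclipsed with H at 120° (0.9); H at 240° is eclipsed with Br at 240° (1.7). Total 6.4 kcal/mol.
Ph at 60° is staggered. I at 0° is gauche with Ph at 60° (1.0); I at 0° is gauche with Br at 300° (0.8). Total 1.8 kcal/mol.
Ph at 120° is eclipsed. I at 0° is eclipsed with Br at 0° (2.6); H at 120° is eclipsed with Ph at 120° (1.8); H at 240° is eclipsed with H at 240° (0.9). Total 5.3 kcal/mol.
Ph at 180° is staggered. I at 0° is gauche with Br at 60° (0.8). Total 0.8 kcal/mol.
Ph at 240° is eclipsed. I at 0° is eclipsed with H at 0° (1.5); H at 120° is eclipsed with Br at 120° (1.7); H at 240° is eclipsed with Ph at 240° (1.8). Total 5.0 kcal/mol.
Ph at 300° is staggered. I at 0° is gauche with Ph at 300° (1.0). Total 1.0 kcal/mol.
The maximum (6.4 kcal/mol) occurs with Ph at 0°.

0°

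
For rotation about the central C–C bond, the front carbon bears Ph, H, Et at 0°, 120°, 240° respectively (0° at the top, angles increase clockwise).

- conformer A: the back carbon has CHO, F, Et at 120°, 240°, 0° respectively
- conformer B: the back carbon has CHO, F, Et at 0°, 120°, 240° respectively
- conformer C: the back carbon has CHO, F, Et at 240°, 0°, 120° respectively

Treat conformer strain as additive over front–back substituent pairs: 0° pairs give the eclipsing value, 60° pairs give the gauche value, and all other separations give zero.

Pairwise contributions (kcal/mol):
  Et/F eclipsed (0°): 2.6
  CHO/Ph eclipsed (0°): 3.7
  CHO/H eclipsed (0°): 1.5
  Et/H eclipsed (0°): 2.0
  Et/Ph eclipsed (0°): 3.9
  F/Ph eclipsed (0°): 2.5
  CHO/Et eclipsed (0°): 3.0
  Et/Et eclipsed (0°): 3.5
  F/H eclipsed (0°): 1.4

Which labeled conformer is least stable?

A (eclipsed): Ph(0°)/Et(0°) eclipsed 3.9; H(120°)/CHO(120°) eclipsed 1.5; Et(240°)/F(240°) eclipsed 2.6 → 8.0 kcal/mol.
B (eclipsed): Ph(0°)/CHO(0°) eclipsed 3.7; H(120°)/F(120°) eclipsed 1.4; Et(240°)/Et(240°) eclipsed 3.5 → 8.6 kcal/mol.
C (eclipsed): Ph(0°)/F(0°) eclipsed 2.5; H(120°)/Et(120°) eclipsed 2.0; Et(240°)/CHO(240°) eclipsed 3.0 → 7.5 kcal/mol.
B has the highest total (8.6 kcal/mol).

B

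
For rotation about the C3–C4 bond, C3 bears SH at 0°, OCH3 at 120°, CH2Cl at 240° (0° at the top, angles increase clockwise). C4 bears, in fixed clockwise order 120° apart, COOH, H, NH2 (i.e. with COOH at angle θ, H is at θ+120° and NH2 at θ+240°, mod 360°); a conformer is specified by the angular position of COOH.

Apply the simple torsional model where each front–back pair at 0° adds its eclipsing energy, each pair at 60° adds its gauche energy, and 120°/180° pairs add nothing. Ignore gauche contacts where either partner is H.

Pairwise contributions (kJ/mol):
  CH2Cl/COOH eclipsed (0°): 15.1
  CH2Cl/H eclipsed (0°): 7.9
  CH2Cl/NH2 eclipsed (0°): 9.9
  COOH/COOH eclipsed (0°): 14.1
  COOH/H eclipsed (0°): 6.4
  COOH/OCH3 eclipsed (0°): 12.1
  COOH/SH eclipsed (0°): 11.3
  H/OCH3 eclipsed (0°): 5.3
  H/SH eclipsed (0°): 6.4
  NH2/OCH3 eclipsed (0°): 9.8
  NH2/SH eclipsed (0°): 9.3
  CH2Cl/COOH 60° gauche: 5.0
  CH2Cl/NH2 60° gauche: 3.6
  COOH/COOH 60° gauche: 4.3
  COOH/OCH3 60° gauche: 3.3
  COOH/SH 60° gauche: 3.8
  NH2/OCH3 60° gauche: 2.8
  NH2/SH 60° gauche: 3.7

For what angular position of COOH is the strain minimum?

COOH at 0° is eclipsed. SH at 0° is eclipsed with COOH at 0° (11.3); OCH3 at 120° is eclipsed with H at 120° (5.3); CH2Cl at 240° is eclipsed with NH2 at 240° (9.9). Total 26.5 kJ/mol.
COOH at 60° is staggered. SH at 0° is gauche with COOH at 60° (3.8); SH at 0° is gauche with NH2 at 300° (3.7); OCH3 at 120° is gauche with COOH at 60° (3.3); CH2Cl at 240° is gauche with NH2 at 300° (3.6). Total 14.4 kJ/mol.
COOH at 120° is eclipsed. SH at 0° is eclipsed with NH2 at 0° (9.3); OCH3 at 120° is eclipsed with COOH at 120° (12.1); CH2Cl at 240° is eclipsed with H at 240° (7.9). Total 29.3 kJ/mol.
COOH at 180° is staggered. SH at 0° is gauche with NH2 at 60° (3.7); OCH3 at 120° is gauche with COOH at 180° (3.3); OCH3 at 120° is gauche with NH2 at 60° (2.8); CH2Cl at 240° is gauche with COOH at 180° (5.0). Total 14.8 kJ/mol.
COOH at 240° is eclipsed. SH at 0° is eclipsed with H at 0° (6.4); OCH3 at 120° is eclipsed with NH2 at 120° (9.8); CH2Cl at 240° is eclipsed with COOH at 240° (15.1). Total 31.3 kJ/mol.
COOH at 300° is staggered. SH at 0° is gauche with COOH at 300° (3.8); OCH3 at 120° is gauche with NH2 at 180° (2.8); CH2Cl at 240° is gauche with COOH at 300° (5.0); CH2Cl at 240° is gauche with NH2 at 180° (3.6). Total 15.2 kJ/mol.
The minimum (14.4 kJ/mol) occurs with COOH at 60°.

60°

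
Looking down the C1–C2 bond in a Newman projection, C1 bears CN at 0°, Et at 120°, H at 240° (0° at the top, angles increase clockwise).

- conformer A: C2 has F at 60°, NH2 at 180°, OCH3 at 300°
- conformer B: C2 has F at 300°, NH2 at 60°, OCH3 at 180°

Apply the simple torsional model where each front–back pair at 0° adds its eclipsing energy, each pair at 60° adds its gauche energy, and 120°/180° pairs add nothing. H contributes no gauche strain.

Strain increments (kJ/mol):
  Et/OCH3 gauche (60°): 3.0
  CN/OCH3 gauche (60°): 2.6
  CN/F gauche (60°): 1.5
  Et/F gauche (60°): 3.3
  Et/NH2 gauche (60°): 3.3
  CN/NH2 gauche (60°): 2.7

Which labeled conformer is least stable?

A (staggered): CN–F gauche, CN–OCH3 gauche, Et–F gauche, Et–NH2 gauche; 1.5 + 2.6 + 3.3 + 3.3 = 10.7 kJ/mol.
B (staggered): CN–F gauche, CN–NH2 gauche, Et–NH2 gauche, Et–OCH3 gauche; 1.5 + 2.7 + 3.3 + 3.0 = 10.5 kJ/mol.
A has the highest total (10.7 kJ/mol).

A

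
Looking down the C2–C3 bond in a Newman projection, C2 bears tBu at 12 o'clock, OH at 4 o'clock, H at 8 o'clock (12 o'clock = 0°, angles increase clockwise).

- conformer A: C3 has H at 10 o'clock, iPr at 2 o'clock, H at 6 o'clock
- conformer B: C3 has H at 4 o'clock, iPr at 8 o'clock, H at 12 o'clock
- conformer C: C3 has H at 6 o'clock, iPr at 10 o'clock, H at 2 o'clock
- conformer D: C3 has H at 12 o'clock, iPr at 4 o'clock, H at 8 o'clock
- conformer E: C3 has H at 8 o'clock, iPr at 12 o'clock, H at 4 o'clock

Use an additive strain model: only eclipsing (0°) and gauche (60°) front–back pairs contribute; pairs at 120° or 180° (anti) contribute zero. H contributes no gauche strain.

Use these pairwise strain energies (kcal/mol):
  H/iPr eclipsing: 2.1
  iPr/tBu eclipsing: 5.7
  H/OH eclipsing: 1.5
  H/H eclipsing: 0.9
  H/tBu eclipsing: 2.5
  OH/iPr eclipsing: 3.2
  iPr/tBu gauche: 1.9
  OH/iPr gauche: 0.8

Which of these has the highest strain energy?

E

A (staggered): tBu(0°)/iPr(60°) gauche 1.9; OH(120°)/iPr(60°) gauche 0.8 → 2.7 kcal/mol.
B (eclipsed): tBu(0°)/H(0°) eclipsed 2.5; OH(120°)/H(120°) eclipsed 1.5; H(240°)/iPr(240°) eclipsed 2.1 → 6.1 kcal/mol.
C (staggered): tBu(0°)/iPr(300°) gauche 1.9 → 1.9 kcal/mol.
D (eclipsed): tBu(0°)/H(0°) eclipsed 2.5; OH(120°)/iPr(120°) eclipsed 3.2; H(240°)/H(240°) eclipsed 0.9 → 6.6 kcal/mol.
E (eclipsed): tBu(0°)/iPr(0°) eclipsed 5.7; OH(120°)/H(120°) eclipsed 1.5; H(240°)/H(240°) eclipsed 0.9 → 8.1 kcal/mol.
E has the highest total (8.1 kcal/mol).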